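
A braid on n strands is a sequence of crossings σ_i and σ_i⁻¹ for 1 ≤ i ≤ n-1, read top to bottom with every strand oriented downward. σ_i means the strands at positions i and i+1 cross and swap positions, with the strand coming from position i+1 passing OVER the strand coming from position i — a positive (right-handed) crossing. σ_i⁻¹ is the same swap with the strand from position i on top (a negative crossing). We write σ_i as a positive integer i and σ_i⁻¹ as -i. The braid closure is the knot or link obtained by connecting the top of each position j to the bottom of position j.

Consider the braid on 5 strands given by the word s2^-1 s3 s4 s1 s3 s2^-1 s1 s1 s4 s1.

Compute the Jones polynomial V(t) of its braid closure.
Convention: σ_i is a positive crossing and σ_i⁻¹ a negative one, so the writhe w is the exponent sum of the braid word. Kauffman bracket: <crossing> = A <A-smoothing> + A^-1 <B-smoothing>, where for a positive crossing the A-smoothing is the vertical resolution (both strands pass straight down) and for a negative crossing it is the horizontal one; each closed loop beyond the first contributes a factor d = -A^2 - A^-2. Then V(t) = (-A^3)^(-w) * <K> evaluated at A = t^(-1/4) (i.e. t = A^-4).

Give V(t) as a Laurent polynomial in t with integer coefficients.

Braid: s2^-1 s3 s4 s1 s3 s2^-1 s1 s1 s4 s1 on 5 strands, 10 crossings.
Writhe w = (#positive) - (#negative) = 8 - 2 = 6.
Enumerate smoothing states for the bracket polynomial. There are 2^10 = 1024 states.
Smooth each crossing (0=||, 1=⌣⌢); contribution A^(Σ sign_k(1-2s_k)) * d^(L-1).
Tabulate the states by total A-exponent and number of loops L (A-exp: L × count):
  A^10: L=5 ×1
  A^8: L=4 ×10
  A^6: L=3 ×39, L=5 ×6
  A^4: L=2 ×68, L=4 ×51, L=6 ×1
  A^2: L=1 ×44, L=3 ×139, L=5 ×27
  A^0: L=2 ×126, L=4 ×118, L=6 ×8
  A^-2: L=1 ×11, L=3 ×140, L=5 ×58, L=7 ×1
  A^-4: L=2 ×19, L=4 ×85, L=6 ×16
  A^-6: L=3 ×15, L=5 ×28, L=7 ×2
  A^-8: L=4 ×6, L=6 ×4
  A^-10: L=5 ×1
Each group contributes A^e * Σ count * d^(L-1):
Powers of d = -A^2 - A^-2: d^2 = A^4 + 2 + A^-4; d^3 = -A^6 - 3*A^2 - 3*A^-2 - A^-6; d^4 = A^8 + 4*A^4 + 6 + 4*A^-4 + A^-8; d^5 = -A^10 - 5*A^6 - 10*A^2 - 10*A^-2 - 5*A^-6 - A^-10; d^6 = A^12 + 6*A^8 + 15*A^4 + 20 + 15*A^-4 + 6*A^-8 + A^-12.
  A^10 * (d^4) = A^18 + 4*A^14 + 6*A^10 + 4*A^6 + A^2
  A^8 * (10*d^3) = -10*A^14 - 30*A^10 - 30*A^6 - 10*A^2
  A^6 * (39*d^2 + 6*d^4) = 6*A^14 + 63*A^10 + 114*A^6 + 63*A^2 + 6*A^-2
  A^4 * (68*d + 51*d^3 + d^5) = -A^14 - 56*A^10 - 231*A^6 - 231*A^2 - 56*A^-2 - A^-6
  A^2 * (44 + 139*d^2 + 27*d^4) = 27*A^10 + 247*A^6 + 484*A^2 + 247*A^-2 + 27*A^-6
  A^0 * (126*d + 118*d^3 + 8*d^5) = -8*A^10 - 158*A^6 - 560*A^2 - 560*A^-2 - 158*A^-6 - 8*A^-10
  A^-2 * (11 + 140*d^2 + 58*d^4 + d^6) = A^10 + 64*A^6 + 387*A^2 + 659*A^-2 + 387*A^-6 + 64*A^-10 + A^-14
  A^-4 * (19*d + 85*d^3 + 16*d^5) = -16*A^6 - 165*A^2 - 434*A^-2 - 434*A^-6 - 165*A^-10 - 16*A^-14
  A^-6 * (15*d^2 + 28*d^4 + 2*d^6) = 2*A^6 + 40*A^2 + 157*A^-2 + 238*A^-6 + 157*A^-10 + 40*A^-14 + 2*A^-18
  A^-8 * (6*d^3 + 4*d^5) = -4*A^2 - 26*A^-2 - 58*A^-6 - 58*A^-10 - 26*A^-14 - 4*A^-18
  A^-10 * (d^4) = A^-2 + 4*A^-6 + 6*A^-10 + 4*A^-14 + A^-18
Summing the groups: <K> = A^18 - A^14 + 3*A^10 - 4*A^6 + 5*A^2 - 6*A^-2 + 5*A^-6 - 4*A^-10 + 3*A^-14 - A^-18
Normalise by the writhe: (-A^3)^(-w) = (-A^3)^(-6) = A^-18, so f(A) = A^-18 * <K> = 1 - A^-4 + 3*A^-8 - 4*A^-12 + 5*A^-16 - 6*A^-20 + 5*A^-24 - 4*A^-28 + 3*A^-32 - A^-36.
Substitute A = t^(-1/4), i.e. A^e → t^(-e/4): V(t) = -t^9 + 3*t^8 - 4*t^7 + 5*t^6 - 6*t^5 + 5*t^4 - 4*t^3 + 3*t^2 - t + 1

Answer: -t^9 + 3*t^8 - 4*t^7 + 5*t^6 - 6*t^5 + 5*t^4 - 4*t^3 + 3*t^2 - t + 1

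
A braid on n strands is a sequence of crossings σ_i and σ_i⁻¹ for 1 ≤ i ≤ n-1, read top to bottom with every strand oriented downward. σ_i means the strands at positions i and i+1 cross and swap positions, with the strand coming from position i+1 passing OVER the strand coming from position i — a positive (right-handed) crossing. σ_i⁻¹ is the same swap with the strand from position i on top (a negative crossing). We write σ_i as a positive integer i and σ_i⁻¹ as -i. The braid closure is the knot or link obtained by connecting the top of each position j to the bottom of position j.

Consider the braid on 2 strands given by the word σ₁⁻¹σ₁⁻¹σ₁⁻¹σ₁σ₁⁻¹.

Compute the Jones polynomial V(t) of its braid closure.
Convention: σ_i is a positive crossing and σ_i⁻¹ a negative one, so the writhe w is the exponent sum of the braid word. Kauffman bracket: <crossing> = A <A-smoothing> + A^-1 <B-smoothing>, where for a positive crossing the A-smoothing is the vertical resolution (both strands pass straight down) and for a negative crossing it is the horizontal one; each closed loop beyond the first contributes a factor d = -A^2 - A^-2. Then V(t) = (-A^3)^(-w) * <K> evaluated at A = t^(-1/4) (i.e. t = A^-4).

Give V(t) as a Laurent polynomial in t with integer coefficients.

t^-1 + t^-3 - t^-4

Derivation:
First cancel adjacent σ_i σ_i⁻¹ pairs (Reidemeister II — same braid, same closure): s1^-1 s1^-1 s1^-1 s1 s1^-1 → s1^-1 s1^-1 s1^-1.
Braid: s1^-1 s1^-1 s1^-1 on 2 strands, 3 crossings.
Writhe w = (#positive) - (#negative) = 0 - 3 = -3.
Enumerate smoothing states for the bracket polynomial. There are 2^3 = 8 states.
Each crossing splits two ways (0=vertical, 1=horizontal). The state's weight is A^(#A-smoothings - #B-smoothings) * d^(loops - 1).
  state 000: A-exp=-3, loops=2, term = A^-3 * d^1
  state 001: A-exp=-1, loops=1, term = A^-1 * d^0
  state 010: A-exp=-1, loops=1, term = A^-1 * d^0
  state 011: A-exp=+1, loops=2, term = A^1 * d^1
  state 100: A-exp=-1, loops=1, term = A^-1 * d^0
  state 101: A-exp=+1, loops=2, term = A^1 * d^1
  state 110: A-exp=+1, loops=2, term = A^1 * d^1
  state 111: A-exp=+3, loops=3, term = A^3 * d^2
Collect the terms by A-exponent (count of states per loop number):
Powers of d = -A^2 - A^-2: d^2 = A^4 + 2 + A^-4.
  A^3 * (d^2) = A^7 + 2*A^3 + A^-1
  A^1 * (3*d) = -3*A^3 - 3*A^-1
  A^-1 * (3) = 3*A^-1
  A^-3 * (d) = -A^-1 - A^-5
Summing the groups: <K> = A^7 - A^3 - A^-5
Normalise by the writhe: (-A^3)^(-w) = (-A^3)^(3) = -A^9, so f(A) = -A^9 * <K> = -A^16 + A^12 + A^4.
Substitute A = t^(-1/4), i.e. A^e → t^(-e/4): V(t) = t^-1 + t^-3 - t^-4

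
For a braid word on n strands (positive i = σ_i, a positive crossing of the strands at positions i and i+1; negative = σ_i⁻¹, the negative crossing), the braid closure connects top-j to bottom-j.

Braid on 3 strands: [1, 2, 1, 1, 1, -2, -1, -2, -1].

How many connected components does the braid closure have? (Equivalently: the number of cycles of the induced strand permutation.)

Track the strand permutation on 3 strands, starting from identity.
  step 1: s1 swaps positions 1,2 -> [2 1 3]
  step 2: s2 swaps positions 2,3 -> [2 3 1]
  step 3: s1 swaps positions 1,2 -> [3 2 1]
  step 4: s1 swaps positions 1,2 -> [2 3 1]
  step 5: s1 swaps positions 1,2 -> [3 2 1]
  step 6: s2^-1 swaps positions 2,3 -> [3 1 2]
  step 7: s1^-1 swaps positions 1,2 -> [1 3 2]
  step 8: s2^-1 swaps positions 2,3 -> [1 2 3]
  step 9: s1^-1 swaps positions 1,2 -> [2 1 3]
Final permutation (position -> original strand): [2 1 3]
Closure components = cycle count of this permutation = 2.

Answer: 2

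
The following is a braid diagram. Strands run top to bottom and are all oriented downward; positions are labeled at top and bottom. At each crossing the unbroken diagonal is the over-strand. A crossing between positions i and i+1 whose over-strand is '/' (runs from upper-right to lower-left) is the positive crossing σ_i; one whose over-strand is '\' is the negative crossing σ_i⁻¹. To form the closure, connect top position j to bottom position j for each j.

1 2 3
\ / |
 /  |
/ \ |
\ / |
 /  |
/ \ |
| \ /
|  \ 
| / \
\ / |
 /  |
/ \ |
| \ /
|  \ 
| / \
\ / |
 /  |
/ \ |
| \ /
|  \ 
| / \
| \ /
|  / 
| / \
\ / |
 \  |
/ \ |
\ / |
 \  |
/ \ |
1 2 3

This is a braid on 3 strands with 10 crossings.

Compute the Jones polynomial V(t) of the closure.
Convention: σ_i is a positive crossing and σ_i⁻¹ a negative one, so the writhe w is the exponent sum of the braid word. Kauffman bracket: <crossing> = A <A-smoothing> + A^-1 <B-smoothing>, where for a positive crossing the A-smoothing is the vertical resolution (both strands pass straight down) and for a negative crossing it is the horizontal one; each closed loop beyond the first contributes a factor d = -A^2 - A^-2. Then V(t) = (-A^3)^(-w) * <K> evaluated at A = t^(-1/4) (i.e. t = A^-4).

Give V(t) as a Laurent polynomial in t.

Reading the diagram top to bottom ('/'-over between positions i,i+1 = s_i, '\'-over = s_i^-1): braid word = s1 s1 s2^-1 s1 s2^-1 s1 s2^-1 s2 s1^-1 s1^-1.
The presented braid s1 s1 s2^-1 s1 s2^-1 s1 s2^-1 s2 s1^-1 s1^-1 on 3 strands reduces by inverse Markov moves (closure unchanged at each step):
  Deconjugate: the word is γ·β·γ⁻¹ with γ = s1 (prefix) and γ⁻¹ = s1^-1 (suffix); strip both.
  Deconjugate: the word is γ·β·γ⁻¹ with γ = s1 s2^-1 (prefix) and γ⁻¹ = s2 s1^-1 (suffix); strip both.
Reduced to β = s1 s2^-1 s1 s2^-1 on 3 strands, 4 crossings.
Compute on β:
Braid: s1 s2^-1 s1 s2^-1 on 3 strands, 4 crossings.
Writhe w = (#positive) - (#negative) = 2 - 2 = 0.
State-sum expansion of <K>. There are 2^4 = 16 states.
Each crossing splits two ways (0=vertical, 1=horizontal). The state's weight is A^(#A-smoothings - #B-smoothings) * d^(loops - 1).
  state 0000: A-exp=+0, loops=3, term = A^0 * d^2
  state 0001: A-exp=+2, loops=2, term = A^2 * d^1
  state 0010: A-exp=-2, loops=2, term = A^-2 * d^1
  state 0011: A-exp=+0, loops=1, term = A^0 * d^0
  state 0100: A-exp=+2, loops=2, term = A^2 * d^1
  state 0101: A-exp=+4, loops=3, term = A^4 * d^2
  state 0110: A-exp=+0, loops=1, term = A^0 * d^0
  state 0111: A-exp=+2, loops=2, term = A^2 * d^1
  state 1000: A-exp=-2, loops=2, term = A^-2 * d^1
  state 1001: A-exp=+0, loops=1, term = A^0 * d^0
  state 1010: A-exp=-4, loops=3, term = A^-4 * d^2
  state 1011: A-exp=-2, loops=2, term = A^-2 * d^1
  state 1100: A-exp=+0, loops=1, term = A^0 * d^0
  state 1101: A-exp=+2, loops=2, term = A^2 * d^1
  state 1110: A-exp=-2, loops=2, term = A^-2 * d^1
  state 1111: A-exp=+0, loops=1, term = A^0 * d^0
Collect the terms by A-exponent (count of states per loop number):
Powers of d = -A^2 - A^-2: d^2 = A^4 + 2 + A^-4.
  A^4 * (d^2) = A^8 + 2*A^4 + 1
  A^2 * (4*d) = -4*A^4 - 4
  A^0 * (5 + d^2) = A^4 + 7 + A^-4
  A^-2 * (4*d) = -4 - 4*A^-4
  A^-4 * (d^2) = 1 + 2*A^-4 + A^-8
Summing the groups: <K> = A^8 - A^4 + 1 - A^-4 + A^-8
Normalise by the writhe: (-A^3)^(-w) = (-A^3)^(0) = 1, so f(A) = 1 * <K> = A^8 - A^4 + 1 - A^-4 + A^-8.
Substitute A = t^(-1/4), i.e. A^e → t^(-e/4): V(t) = t^2 - t + 1 - t^-1 + t^-2

Answer: t^2 - t + 1 - t^-1 + t^-2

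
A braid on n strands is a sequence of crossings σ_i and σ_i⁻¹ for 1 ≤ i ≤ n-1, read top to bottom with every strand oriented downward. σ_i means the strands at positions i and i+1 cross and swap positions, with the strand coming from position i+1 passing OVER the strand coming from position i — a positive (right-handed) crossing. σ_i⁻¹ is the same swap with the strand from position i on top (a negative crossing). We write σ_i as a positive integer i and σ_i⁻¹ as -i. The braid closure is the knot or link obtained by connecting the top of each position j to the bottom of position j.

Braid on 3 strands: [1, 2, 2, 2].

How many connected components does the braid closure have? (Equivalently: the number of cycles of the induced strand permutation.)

1

Derivation:
Track the strand permutation on 3 strands, starting from identity.
  step 1: s1 swaps positions 1,2 -> [2 1 3]
  step 2: s2 swaps positions 2,3 -> [2 3 1]
  step 3: s2 swaps positions 2,3 -> [2 1 3]
  step 4: s2 swaps positions 2,3 -> [2 3 1]
Final permutation (position -> original strand): [2 3 1]
Closure components = cycle count of this permutation = 1.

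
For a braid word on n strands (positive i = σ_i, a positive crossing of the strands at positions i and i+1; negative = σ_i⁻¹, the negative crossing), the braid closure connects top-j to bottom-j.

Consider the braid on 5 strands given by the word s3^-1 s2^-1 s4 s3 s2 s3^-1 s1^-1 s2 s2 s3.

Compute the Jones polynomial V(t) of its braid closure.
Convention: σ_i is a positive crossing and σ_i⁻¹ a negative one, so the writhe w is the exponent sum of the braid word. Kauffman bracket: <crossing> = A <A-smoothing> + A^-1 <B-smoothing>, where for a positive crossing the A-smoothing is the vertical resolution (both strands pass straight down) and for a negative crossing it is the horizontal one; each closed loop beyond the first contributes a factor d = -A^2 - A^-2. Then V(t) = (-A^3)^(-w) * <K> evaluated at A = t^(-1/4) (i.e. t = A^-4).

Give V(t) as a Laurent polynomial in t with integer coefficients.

The presented braid s3^-1 s2^-1 s4 s3 s2 s3^-1 s1^-1 s2 s2 s3 on 5 strands reduces by inverse Markov moves (closure unchanged at each step):
  Deconjugate: the word is γ·β·γ⁻¹ with γ = s3^-1 s2^-1 (prefix) and γ⁻¹ = s2 s3 (suffix); strip both.
Reduced to β = s4 s3 s2 s3^-1 s1^-1 s2 on 5 strands, 6 crossings.
Compute on β:
Braid: s4 s3 s2 s3^-1 s1^-1 s2 on 5 strands, 6 crossings.
Writhe w = (#positive) - (#negative) = 4 - 2 = 2.
State-sum expansion of <K>. There are 2^6 = 64 states.
Each crossing splits two ways (0=vertical, 1=horizontal). The state's weight is A^(#A-smoothings - #B-smoothings) * d^(loops - 1).
Tabulate the states by total A-exponent and number of loops L (A-exp: L × count):
  A^6: L=3 ×1
  A^4: L=2 ×3, L=4 ×3
  A^2: L=1 ×2, L=3 ×11, L=5 ×2
  A^0: L=2 ×11, L=4 ×9
  A^-2: L=1 ×3, L=3 ×11, L=5 ×1
  A^-4: L=2 ×4, L=4 ×2
  A^-6: L=3 ×1
Each group contributes A^e * Σ count * d^(L-1):
Powers of d = -A^2 - A^-2: d^2 = A^4 + 2 + A^-4; d^3 = -A^6 - 3*A^2 - 3*A^-2 - A^-6; d^4 = A^8 + 4*A^4 + 6 + 4*A^-4 + A^-8.
  A^6 * (d^2) = A^10 + 2*A^6 + A^2
  A^4 * (3*d + 3*d^3) = -3*A^10 - 12*A^6 - 12*A^2 - 3*A^-2
  A^2 * (2 + 11*d^2 + 2*d^4) = 2*A^10 + 19*A^6 + 36*A^2 + 19*A^-2 + 2*A^-6
  A^0 * (11*d + 9*d^3) = -9*A^6 - 38*A^2 - 38*A^-2 - 9*A^-6
  A^-2 * (3 + 11*d^2 + d^4) = A^6 + 15*A^2 + 31*A^-2 + 15*A^-6 + A^-10
  A^-4 * (4*d + 2*d^3) = -2*A^2 - 10*A^-2 - 10*A^-6 - 2*A^-10
  A^-6 * (d^2) = A^-2 + 2*A^-6 + A^-10
Summing the groups: <K> = A^6
Normalise by the writhe: (-A^3)^(-w) = (-A^3)^(-2) = A^-6, so f(A) = A^-6 * <K> = 1.
Substitute A = t^(-1/4), i.e. A^e → t^(-e/4): V(t) = 1

Answer: 1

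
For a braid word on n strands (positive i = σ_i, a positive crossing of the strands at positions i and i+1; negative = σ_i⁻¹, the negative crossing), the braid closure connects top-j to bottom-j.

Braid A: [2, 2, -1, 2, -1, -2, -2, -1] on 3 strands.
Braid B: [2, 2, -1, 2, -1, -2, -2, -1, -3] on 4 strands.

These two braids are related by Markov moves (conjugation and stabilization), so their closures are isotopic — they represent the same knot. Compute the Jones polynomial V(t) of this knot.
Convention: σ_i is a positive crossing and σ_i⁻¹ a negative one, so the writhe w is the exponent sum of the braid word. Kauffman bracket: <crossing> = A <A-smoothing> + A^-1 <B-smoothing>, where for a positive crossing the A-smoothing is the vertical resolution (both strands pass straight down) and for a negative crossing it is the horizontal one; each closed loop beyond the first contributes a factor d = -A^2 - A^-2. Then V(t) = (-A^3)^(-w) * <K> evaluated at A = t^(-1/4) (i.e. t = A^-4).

-t + 2 - t^-1 + 2*t^-2 - t^-3 + t^-4 - t^-5

Derivation:
Markov-equivalent braids have isotopic closures, hence identical knot invariants. Strip the Markov moves from each word to reach a common short braid β, then compute V(t) once on β.
Braid A: s2 s2 s1^-1 s2 s1^-1 s2^-1 s2^-1 s1^-1 on 3 strands has no conjugating prefix/suffix or stabilization to strip; take β = s2 s2 s1^-1 s2 s1^-1 s2^-1 s2^-1 s1^-1.
Braid B: s2 s2 s1^-1 s2 s1^-1 s2^-1 s2^-1 s1^-1 s3^-1 on 4 strands reduces by inverse Markov moves (closure unchanged at each step):
  Destabilize: the word has the form β·s3^-1 where s3^-1 occurs only as the final letter (β ∈ B_3); drop it and the last strand → 3 strands.
Reduced to β = s2 s2 s1^-1 s2 s1^-1 s2^-1 s2^-1 s1^-1 on 3 strands, 8 crossings.
Both give the same β = s2 s2 s1^-1 s2 s1^-1 s2^-1 s2^-1 s1^-1 on 3 strands, so one state sum suffices:
Braid: s2 s2 s1^-1 s2 s1^-1 s2^-1 s2^-1 s1^-1 on 3 strands, 8 crossings.
Writhe w = (#positive) - (#negative) = 3 - 5 = -2.
Enumerate smoothing states for the bracket polynomial. There are 2^8 = 256 states.
Smooth each crossing (0=||, 1=⌣⌢); contribution A^(Σ sign_k(1-2s_k)) * d^(L-1).
Tabulate the states by total A-exponent and number of loops L (A-exp: L × count):
  A^8: L=4 ×1
  A^6: L=3 ×8
  A^4: L=2 ×23, L=4 ×5
  A^2: L=1 ×22, L=3 ×33, L=5 ×1
  A^0: L=2 ×52, L=4 ×18
  A^-2: L=1 ×13, L=3 ×37, L=5 ×6
  A^-4: L=2 ×14, L=4 ×13, L=6 ×1
  A^-6: L=3 ×6, L=5 ×2
  A^-8: L=4 ×1
Each group contributes A^e * Σ count * d^(L-1):
Powers of d = -A^2 - A^-2: d^2 = A^4 + 2 + A^-4; d^3 = -A^6 - 3*A^2 - 3*A^-2 - A^-6; d^4 = A^8 + 4*A^4 + 6 + 4*A^-4 + A^-8; d^5 = -A^10 - 5*A^6 - 10*A^2 - 10*A^-2 - 5*A^-6 - A^-10.
  A^8 * (d^3) = -A^14 - 3*A^10 - 3*A^6 - A^2
  A^6 * (8*d^2) = 8*A^10 + 16*A^6 + 8*A^2
  A^4 * (23*d + 5*d^3) = -5*A^10 - 38*A^6 - 38*A^2 - 5*A^-2
  A^2 * (22 + 33*d^2 + d^4) = A^10 + 37*A^6 + 94*A^2 + 37*A^-2 + A^-6
  A^0 * (52*d + 18*d^3) = -18*A^6 - 106*A^2 - 106*A^-2 - 18*A^-6
  A^-2 * (13 + 37*d^2 + 6*d^4) = 6*A^6 + 61*A^2 + 123*A^-2 + 61*A^-6 + 6*A^-10
  A^-4 * (14*d + 13*d^3 + d^5) = -A^6 - 18*A^2 - 63*A^-2 - 63*A^-6 - 18*A^-10 - A^-14
  A^-6 * (6*d^2 + 2*d^4) = 2*A^2 + 14*A^-2 + 24*A^-6 + 14*A^-10 + 2*A^-14
  A^-8 * (d^3) = -A^-2 - 3*A^-6 - 3*A^-10 - A^-14
Summing the groups: <K> = -A^14 + A^10 - A^6 + 2*A^2 - A^-2 + 2*A^-6 - A^-10
Normalise by the writhe: (-A^3)^(-w) = (-A^3)^(2) = A^6, so f(A) = A^6 * <K> = -A^20 + A^16 - A^12 + 2*A^8 - A^4 + 2 - A^-4.
Substitute A = t^(-1/4), i.e. A^e → t^(-e/4): V(t) = -t + 2 - t^-1 + 2*t^-2 - t^-3 + t^-4 - t^-5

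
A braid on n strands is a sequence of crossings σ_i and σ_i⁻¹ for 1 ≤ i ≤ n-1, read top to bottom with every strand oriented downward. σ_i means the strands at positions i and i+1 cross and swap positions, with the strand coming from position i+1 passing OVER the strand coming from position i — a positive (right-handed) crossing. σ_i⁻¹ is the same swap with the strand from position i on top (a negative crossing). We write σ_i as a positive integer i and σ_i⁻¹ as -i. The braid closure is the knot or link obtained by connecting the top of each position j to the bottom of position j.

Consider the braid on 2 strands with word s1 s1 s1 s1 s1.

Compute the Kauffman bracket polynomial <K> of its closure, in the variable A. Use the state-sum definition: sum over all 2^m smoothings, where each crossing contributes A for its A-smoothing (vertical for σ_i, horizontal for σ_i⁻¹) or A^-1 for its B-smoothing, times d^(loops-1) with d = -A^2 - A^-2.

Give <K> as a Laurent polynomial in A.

Braid: s1 s1 s1 s1 s1 on 2 strands, 5 crossings.
Writhe w = (#positive) - (#negative) = 5 - 0 = 5.
State-sum expansion of <K>. There are 2^5 = 32 states.
For each crossing: s=0 is the vertical smoothing, s=1 horizontal. Crossing k contributes A^(sign_k * (1 - 2*s_k)); loop factor d = -A^2 - A^-2.
  state 00000: A-exp=+5, loops=2, term = A^5 * d^1
  state 00001: A-exp=+3, loops=1, term = A^3 * d^0
  state 00010: A-exp=+3, loops=1, term = A^3 * d^0
  state 00011: A-exp=+1, loops=2, term = A^1 * d^1
  state 00100: A-exp=+3, loops=1, term = A^3 * d^0
  state 00101: A-exp=+1, loops=2, term = A^1 * d^1
  state 00110: A-exp=+1, loops=2, term = A^1 * d^1
  state 00111: A-exp=-1, loops=3, term = A^-1 * d^2
  state 01000: A-exp=+3, loops=1, term = A^3 * d^0
  state 01001: A-exp=+1, loops=2, term = A^1 * d^1
  state 01010: A-exp=+1, loops=2, term = A^1 * d^1
  state 01011: A-exp=-1, loops=3, term = A^-1 * d^2
  state 01100: A-exp=+1, loops=2, term = A^1 * d^1
  state 01101: A-exp=-1, loops=3, term = A^-1 * d^2
  state 01110: A-exp=-1, loops=3, term = A^-1 * d^2
  state 01111: A-exp=-3, loops=4, term = A^-3 * d^3
  state 10000: A-exp=+3, loops=1, term = A^3 * d^0
  state 10001: A-exp=+1, loops=2, term = A^1 * d^1
  state 10010: A-exp=+1, loops=2, term = A^1 * d^1
  state 10011: A-exp=-1, loops=3, term = A^-1 * d^2
  state 10100: A-exp=+1, loops=2, term = A^1 * d^1
  state 10101: A-exp=-1, loops=3, term = A^-1 * d^2
  state 10110: A-exp=-1, loops=3, term = A^-1 * d^2
  state 10111: A-exp=-3, loops=4, term = A^-3 * d^3
  state 11000: A-exp=+1, loops=2, term = A^1 * d^1
  state 11001: A-exp=-1, loops=3, term = A^-1 * d^2
  state 11010: A-exp=-1, loops=3, term = A^-1 * d^2
  state 11011: A-exp=-3, loops=4, term = A^-3 * d^3
  state 11100: A-exp=-1, loops=3, term = A^-1 * d^2
  state 11101: A-exp=-3, loops=4, term = A^-3 * d^3
  state 11110: A-exp=-3, loops=4, term = A^-3 * d^3
  state 11111: A-exp=-5, loops=5, term = A^-5 * d^4
Collect the terms by A-exponent (count of states per loop number):
Powers of d = -A^2 - A^-2: d^2 = A^4 + 2 + A^-4; d^3 = -A^6 - 3*A^2 - 3*A^-2 - A^-6; d^4 = A^8 + 4*A^4 + 6 + 4*A^-4 + A^-8.
  A^5 * (d) = -A^7 - A^3
  A^3 * (5) = 5*A^3
  A^1 * (10*d) = -10*A^3 - 10*A^-1
  A^-1 * (10*d^2) = 10*A^3 + 20*A^-1 + 10*A^-5
  A^-3 * (5*d^3) = -5*A^3 - 15*A^-1 - 15*A^-5 - 5*A^-9
  A^-5 * (d^4) = A^3 + 4*A^-1 + 6*A^-5 + 4*A^-9 + A^-13
Summing the groups: <K> = -A^7 - A^-1 + A^-5 - A^-9 + A^-13

Answer: -A^7 - A^-1 + A^-5 - A^-9 + A^-13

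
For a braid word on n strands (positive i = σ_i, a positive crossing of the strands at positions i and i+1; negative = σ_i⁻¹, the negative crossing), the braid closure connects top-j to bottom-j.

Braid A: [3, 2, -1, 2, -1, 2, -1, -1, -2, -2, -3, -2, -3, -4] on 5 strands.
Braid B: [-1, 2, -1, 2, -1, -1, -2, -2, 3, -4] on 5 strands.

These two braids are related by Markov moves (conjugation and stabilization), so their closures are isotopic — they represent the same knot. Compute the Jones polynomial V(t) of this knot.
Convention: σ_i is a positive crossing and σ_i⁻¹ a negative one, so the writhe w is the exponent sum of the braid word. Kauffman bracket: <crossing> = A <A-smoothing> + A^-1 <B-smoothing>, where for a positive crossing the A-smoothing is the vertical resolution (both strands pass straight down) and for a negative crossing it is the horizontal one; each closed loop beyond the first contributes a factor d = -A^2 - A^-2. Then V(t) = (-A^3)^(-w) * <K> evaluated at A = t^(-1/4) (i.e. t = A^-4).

2*t^-1 - 2*t^-2 + 3*t^-3 - 3*t^-4 + 2*t^-5 - 2*t^-6 + t^-7

Derivation:
Markov-equivalent braids have isotopic closures, hence identical knot invariants. Strip the Markov moves from each word to reach a common short braid β, then compute V(t) once on β.
Braid A: s3 s2 s1^-1 s2 s1^-1 s2 s1^-1 s1^-1 s2^-1 s2^-1 s3^-1 s2^-1 s3^-1 s4^-1 on 5 strands reduces by inverse Markov moves (closure unchanged at each step):
  Destabilize: the word has the form β·s4^-1 where s4^-1 occurs only as the final letter (β ∈ B_4); drop it and the last strand → 4 strands.
  Deconjugate: the word is γ·β·γ⁻¹ with γ = s3 s2 (prefix) and γ⁻¹ = s2^-1 s3^-1 (suffix); strip both.
  Destabilize: the word has the form β·s3^-1 where s3^-1 occurs only as the final letter (β ∈ B_3); drop it and the last strand → 3 strands.
Reduced to β = s1^-1 s2 s1^-1 s2 s1^-1 s1^-1 s2^-1 s2^-1 on 3 strands, 8 crossings.
Braid B: s1^-1 s2 s1^-1 s2 s1^-1 s1^-1 s2^-1 s2^-1 s3 s4^-1 on 5 strands reduces by inverse Markov moves (closure unchanged at each step):
  Destabilize: the word has the form β·s4^-1 where s4^-1 occurs only as the final letter (β ∈ B_4); drop it and the last strand → 4 strands.
  Destabilize: the word has the form β·s3 where s3 occurs only as the final letter (β ∈ B_3); drop it and the last strand → 3 strands.
Reduced to β = s1^-1 s2 s1^-1 s2 s1^-1 s1^-1 s2^-1 s2^-1 on 3 strands, 8 crossings.
Both give the same β = s1^-1 s2 s1^-1 s2 s1^-1 s1^-1 s2^-1 s2^-1 on 3 strands, so one state sum suffices:
Braid: s1^-1 s2 s1^-1 s2 s1^-1 s1^-1 s2^-1 s2^-1 on 3 strands, 8 crossings.
Writhe w = (#positive) - (#negative) = 2 - 6 = -4.
Enumerate smoothing states for the bracket polynomial. There are 2^8 = 256 states.
Smooth each crossing (0=||, 1=⌣⌢); contribution A^(Σ sign_k(1-2s_k)) * d^(L-1).
Tabulate the states by total A-exponent and number of loops L (A-exp: L × count):
  A^8: L=5 ×1
  A^6: L=4 ×8
  A^4: L=3 ×26, L=5 ×2
  A^2: L=2 ×41, L=4 ×15
  A^0: L=1 ×26, L=3 ×43, L=5 ×1
  A^-2: L=2 ×47, L=4 ×9
  A^-4: L=1 ×11, L=3 ×16, L=5 ×1
  A^-6: L=2 ×6, L=4 ×2
  A^-8: L=3 ×1
Each group contributes A^e * Σ count * d^(L-1):
Powers of d = -A^2 - A^-2: d^2 = A^4 + 2 + A^-4; d^3 = -A^6 - 3*A^2 - 3*A^-2 - A^-6; d^4 = A^8 + 4*A^4 + 6 + 4*A^-4 + A^-8.
  A^8 * (d^4) = A^16 + 4*A^12 + 6*A^8 + 4*A^4 + 1
  A^6 * (8*d^3) = -8*A^12 - 24*A^8 - 24*A^4 - 8
  A^4 * (26*d^2 + 2*d^4) = 2*A^12 + 34*A^8 + 64*A^4 + 34 + 2*A^-4
  A^2 * (41*d + 15*d^3) = -15*A^8 - 86*A^4 - 86 - 15*A^-4
  A^0 * (26 + 43*d^2 + d^4) = A^8 + 47*A^4 + 118 + 47*A^-4 + A^-8
  A^-2 * (47*d + 9*d^3) = -9*A^4 - 74 - 74*A^-4 - 9*A^-8
  A^-4 * (11 + 16*d^2 + d^4) = A^4 + 20 + 49*A^-4 + 20*A^-8 + A^-12
  A^-6 * (6*d + 2*d^3) = -2 - 12*A^-4 - 12*A^-8 - 2*A^-12
  A^-8 * (d^2) = A^-4 + 2*A^-8 + A^-12
Summing the groups: <K> = A^16 - 2*A^12 + 2*A^8 - 3*A^4 + 3 - 2*A^-4 + 2*A^-8
Normalise by the writhe: (-A^3)^(-w) = (-A^3)^(4) = A^12, so f(A) = A^12 * <K> = A^28 - 2*A^24 + 2*A^20 - 3*A^16 + 3*A^12 - 2*A^8 + 2*A^4.
Substitute A = t^(-1/4), i.e. A^e → t^(-e/4): V(t) = 2*t^-1 - 2*t^-2 + 3*t^-3 - 3*t^-4 + 2*t^-5 - 2*t^-6 + t^-7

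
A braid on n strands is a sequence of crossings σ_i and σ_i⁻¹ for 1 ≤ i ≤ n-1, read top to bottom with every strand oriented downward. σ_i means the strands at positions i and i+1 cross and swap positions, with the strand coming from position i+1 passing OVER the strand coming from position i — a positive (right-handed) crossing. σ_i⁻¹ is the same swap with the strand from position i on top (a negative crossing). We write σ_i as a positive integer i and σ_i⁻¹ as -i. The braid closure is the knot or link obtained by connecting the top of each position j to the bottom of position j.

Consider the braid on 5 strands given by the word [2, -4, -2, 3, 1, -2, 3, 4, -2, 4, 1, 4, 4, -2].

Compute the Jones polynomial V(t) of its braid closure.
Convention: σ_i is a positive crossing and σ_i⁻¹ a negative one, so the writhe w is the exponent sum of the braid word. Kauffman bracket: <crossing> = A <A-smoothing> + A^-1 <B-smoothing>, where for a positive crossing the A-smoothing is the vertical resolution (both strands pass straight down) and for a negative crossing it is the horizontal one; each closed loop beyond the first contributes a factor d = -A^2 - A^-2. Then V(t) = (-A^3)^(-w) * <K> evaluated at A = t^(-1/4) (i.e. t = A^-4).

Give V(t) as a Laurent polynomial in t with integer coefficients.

The presented braid s2 s4^-1 s2^-1 s3 s1 s2^-1 s3 s4 s2^-1 s4 s1 s4 s4 s2^-1 on 5 strands reduces by inverse Markov moves (closure unchanged at each step):
  Deconjugate: the word is γ·β·γ⁻¹ with γ = s2 (prefix) and γ⁻¹ = s2^-1 (suffix); strip both.
  Deconjugate: the word is γ·β·γ⁻¹ with γ = s4^-1 (prefix) and γ⁻¹ = s4 (suffix); strip both.
Reduced to β = s2^-1 s3 s1 s2^-1 s3 s4 s2^-1 s4 s1 s4 on 5 strands, 10 crossings.
Compute on β:
Braid: s2^-1 s3 s1 s2^-1 s3 s4 s2^-1 s4 s1 s4 on 5 strands, 10 crossings.
Writhe w = (#positive) - (#negative) = 7 - 3 = 4.
Computing the Kauffman bracket via state sum. There are 2^10 = 1024 states.
Smooth each crossing (0=||, 1=⌣⌢); contribution A^(Σ sign_k(1-2s_k)) * d^(L-1).
Tabulate the states by total A-exponent and number of loops L (A-exp: L × count):
  A^10: L=6 ×1
  A^8: L=5 ×10
  A^6: L=4 ×42, L=6 ×3
  A^4: L=3 ×95, L=5 ×24, L=7 ×1
  A^2: L=2 ×117, L=4 ×86, L=6 ×7
  A^0: L=1 ×63, L=3 ×157, L=5 ×32
  A^-2: L=2 ×120, L=4 ×87, L=6 ×3
  A^-4: L=3 ×99, L=5 ×21
  A^-6: L=4 ×43, L=6 ×2
  A^-8: L=5 ×10
  A^-10: L=6 ×1
Each group contributes A^e * Σ count * d^(L-1):
Powers of d = -A^2 - A^-2: d^2 = A^4 + 2 + A^-4; d^3 = -A^6 - 3*A^2 - 3*A^-2 - A^-6; d^4 = A^8 + 4*A^4 + 6 + 4*A^-4 + A^-8; d^5 = -A^10 - 5*A^6 - 10*A^2 - 10*A^-2 - 5*A^-6 - A^-10; d^6 = A^12 + 6*A^8 + 15*A^4 + 20 + 15*A^-4 + 6*A^-8 + A^-12.
  A^10 * (d^5) = -A^20 - 5*A^16 - 10*A^12 - 10*A^8 - 5*A^4 - 1
  A^8 * (10*d^4) = 10*A^16 + 40*A^12 + 60*A^8 + 40*A^4 + 10
  A^6 * (42*d^3 + 3*d^5) = -3*A^16 - 57*A^12 - 156*A^8 - 156*A^4 - 57 - 3*A^-4
  A^4 * (95*d^2 + 24*d^4 + d^6) = A^16 + 30*A^12 + 206*A^8 + 354*A^4 + 206 + 30*A^-4 + A^-8
  A^2 * (117*d + 86*d^3 + 7*d^5) = -7*A^12 - 121*A^8 - 445*A^4 - 445 - 121*A^-4 - 7*A^-8
  A^0 * (63 + 157*d^2 + 32*d^4) = 32*A^8 + 285*A^4 + 569 + 285*A^-4 + 32*A^-8
  A^-2 * (120*d + 87*d^3 + 3*d^5) = -3*A^8 - 102*A^4 - 411 - 411*A^-4 - 102*A^-8 - 3*A^-12
  A^-4 * (99*d^2 + 21*d^4) = 21*A^4 + 183 + 324*A^-4 + 183*A^-8 + 21*A^-12
  A^-6 * (43*d^3 + 2*d^5) = -2*A^4 - 53 - 149*A^-4 - 149*A^-8 - 53*A^-12 - 2*A^-16
  A^-8 * (10*d^4) = 10 + 40*A^-4 + 60*A^-8 + 40*A^-12 + 10*A^-16
  A^-10 * (d^5) = -1 - 5*A^-4 - 10*A^-8 - 10*A^-12 - 5*A^-16 - A^-20
Summing the groups: <K> = -A^20 + 3*A^16 - 4*A^12 + 8*A^8 - 10*A^4 + 10 - 10*A^-4 + 8*A^-8 - 5*A^-12 + 3*A^-16 - A^-20
Normalise by the writhe: (-A^3)^(-w) = (-A^3)^(-4) = A^-12, so f(A) = A^-12 * <K> = -A^8 + 3*A^4 - 4 + 8*A^-4 - 10*A^-8 + 10*A^-12 - 10*A^-16 + 8*A^-20 - 5*A^-24 + 3*A^-28 - A^-32.
Substitute A = t^(-1/4), i.e. A^e → t^(-e/4): V(t) = -t^8 + 3*t^7 - 5*t^6 + 8*t^5 - 10*t^4 + 10*t^3 - 10*t^2 + 8*t - 4 + 3*t^-1 - t^-2

Answer: -t^8 + 3*t^7 - 5*t^6 + 8*t^5 - 10*t^4 + 10*t^3 - 10*t^2 + 8*t - 4 + 3*t^-1 - t^-2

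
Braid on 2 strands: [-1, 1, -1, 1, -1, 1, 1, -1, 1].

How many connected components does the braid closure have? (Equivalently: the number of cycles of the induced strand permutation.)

Track the strand permutation on 2 strands, starting from identity.
  step 1: s1^-1 swaps positions 1,2 -> [2 1]
  step 2: s1 swaps positions 1,2 -> [1 2]
  step 3: s1^-1 swaps positions 1,2 -> [2 1]
  step 4: s1 swaps positions 1,2 -> [1 2]
  step 5: s1^-1 swaps positions 1,2 -> [2 1]
  step 6: s1 swaps positions 1,2 -> [1 2]
  step 7: s1 swaps positions 1,2 -> [2 1]
  step 8: s1^-1 swaps positions 1,2 -> [1 2]
  step 9: s1 swaps positions 1,2 -> [2 1]
Final permutation (position -> original strand): [2 1]
Closure components = cycle count of this permutation = 1.

Answer: 1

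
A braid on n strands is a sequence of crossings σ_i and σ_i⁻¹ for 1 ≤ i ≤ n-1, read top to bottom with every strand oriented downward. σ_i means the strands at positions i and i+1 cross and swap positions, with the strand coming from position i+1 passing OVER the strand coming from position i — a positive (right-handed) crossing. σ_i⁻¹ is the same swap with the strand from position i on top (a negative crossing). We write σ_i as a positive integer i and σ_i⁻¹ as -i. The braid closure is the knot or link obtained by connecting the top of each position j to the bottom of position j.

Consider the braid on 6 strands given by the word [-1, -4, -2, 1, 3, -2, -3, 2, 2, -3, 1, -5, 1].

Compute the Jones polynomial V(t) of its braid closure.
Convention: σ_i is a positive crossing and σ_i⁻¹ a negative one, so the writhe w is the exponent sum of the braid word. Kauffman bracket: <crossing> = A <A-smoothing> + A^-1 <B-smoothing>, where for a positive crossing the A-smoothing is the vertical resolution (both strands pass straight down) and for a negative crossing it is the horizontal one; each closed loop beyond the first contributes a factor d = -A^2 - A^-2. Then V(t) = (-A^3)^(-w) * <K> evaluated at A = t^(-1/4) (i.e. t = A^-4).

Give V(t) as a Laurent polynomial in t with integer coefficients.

The presented braid s1^-1 s4^-1 s2^-1 s1 s3 s2^-1 s3^-1 s2 s2 s3^-1 s1 s5^-1 s1 on 6 strands reduces by inverse Markov moves (closure unchanged at each step):
  Deconjugate: the word is γ·β·γ⁻¹ with γ = s1^-1 (prefix) and γ⁻¹ = s1 (suffix); strip both.
  Destabilize: the word has the form β·s5^-1 where s5^-1 occurs only as the final letter (β ∈ B_5); drop it and the last strand → 5 strands.
Reduced to β = s4^-1 s2^-1 s1 s3 s2^-1 s3^-1 s2 s2 s3^-1 s1 on 5 strands, 10 crossings.
Compute on β:
Braid: s4^-1 s2^-1 s1 s3 s2^-1 s3^-1 s2 s2 s3^-1 s1 on 5 strands, 10 crossings.
Writhe w = (#positive) - (#negative) = 5 - 5 = 0.
Computing the Kauffman bracket via state sum. There are 2^10 = 1024 states.
For each crossing: s=0 is the vertical smoothing, s=1 horizontal. Crossing k contributes A^(sign_k * (1 - 2*s_k)); loop factor d = -A^2 - A^-2.
Tabulate the states by total A-exponent and number of loops L (A-exp: L × count):
  A^10: L=4 ×1
  A^8: L=3 ×9, L=5 ×1
  A^6: L=2 ×27, L=4 ×18
  A^4: L=1 ×28, L=3 ×78, L=5 ×14
  A^2: L=2 ×116, L=4 ×88, L=6 ×6
  A^0: L=1 ×27, L=3 ×178, L=5 ×46, L=7 ×1
  A^-2: L=2 ×78, L=4 ×123, L=6 ×9
  A^-4: L=1 ×6, L=3 ×78, L=5 ×36
  A^-6: L=2 ×11, L=4 ×31, L=6 ×3
  A^-8: L=3 ×6, L=5 ×4
  A^-10: L=4 ×1
Each group contributes A^e * Σ count * d^(L-1):
Powers of d = -A^2 - A^-2: d^2 = A^4 + 2 + A^-4; d^3 = -A^6 - 3*A^2 - 3*A^-2 - A^-6; d^4 = A^8 + 4*A^4 + 6 + 4*A^-4 + A^-8; d^5 = -A^10 - 5*A^6 - 10*A^2 - 10*A^-2 - 5*A^-6 - A^-10; d^6 = A^12 + 6*A^8 + 15*A^4 + 20 + 15*A^-4 + 6*A^-8 + A^-12.
  A^10 * (d^3) = -A^16 - 3*A^12 - 3*A^8 - A^4
  A^8 * (9*d^2 + d^4) = A^16 + 13*A^12 + 24*A^8 + 13*A^4 + 1
  A^6 * (27*d + 18*d^3) = -18*A^12 - 81*A^8 - 81*A^4 - 18
  A^4 * (28 + 78*d^2 + 14*d^4) = 14*A^12 + 134*A^8 + 268*A^4 + 134 + 14*A^-4
  A^2 * (116*d + 88*d^3 + 6*d^5) = -6*A^12 - 118*A^8 - 440*A^4 - 440 - 118*A^-4 - 6*A^-8
  A^0 * (27 + 178*d^2 + 46*d^4 + d^6) = A^12 + 52*A^8 + 377*A^4 + 679 + 377*A^-4 + 52*A^-8 + A^-12
  A^-2 * (78*d + 123*d^3 + 9*d^5) = -9*A^8 - 168*A^4 - 537 - 537*A^-4 - 168*A^-8 - 9*A^-12
  A^-4 * (6 + 78*d^2 + 36*d^4) = 36*A^4 + 222 + 378*A^-4 + 222*A^-8 + 36*A^-12
  A^-6 * (11*d + 31*d^3 + 3*d^5) = -3*A^4 - 46 - 134*A^-4 - 134*A^-8 - 46*A^-12 - 3*A^-16
  A^-8 * (6*d^2 + 4*d^4) = 4 + 22*A^-4 + 36*A^-8 + 22*A^-12 + 4*A^-16
  A^-10 * (d^3) = -A^-4 - 3*A^-8 - 3*A^-12 - A^-16
Summing the groups: <K> = A^12 - A^8 + A^4 - 1 + A^-4 - A^-8 + A^-12
Normalise by the writhe: (-A^3)^(-w) = (-A^3)^(0) = 1, so f(A) = 1 * <K> = A^12 - A^8 + A^4 - 1 + A^-4 - A^-8 + A^-12.
Substitute A = t^(-1/4), i.e. A^e → t^(-e/4): V(t) = t^3 - t^2 + t - 1 + t^-1 - t^-2 + t^-3

Answer: t^3 - t^2 + t - 1 + t^-1 - t^-2 + t^-3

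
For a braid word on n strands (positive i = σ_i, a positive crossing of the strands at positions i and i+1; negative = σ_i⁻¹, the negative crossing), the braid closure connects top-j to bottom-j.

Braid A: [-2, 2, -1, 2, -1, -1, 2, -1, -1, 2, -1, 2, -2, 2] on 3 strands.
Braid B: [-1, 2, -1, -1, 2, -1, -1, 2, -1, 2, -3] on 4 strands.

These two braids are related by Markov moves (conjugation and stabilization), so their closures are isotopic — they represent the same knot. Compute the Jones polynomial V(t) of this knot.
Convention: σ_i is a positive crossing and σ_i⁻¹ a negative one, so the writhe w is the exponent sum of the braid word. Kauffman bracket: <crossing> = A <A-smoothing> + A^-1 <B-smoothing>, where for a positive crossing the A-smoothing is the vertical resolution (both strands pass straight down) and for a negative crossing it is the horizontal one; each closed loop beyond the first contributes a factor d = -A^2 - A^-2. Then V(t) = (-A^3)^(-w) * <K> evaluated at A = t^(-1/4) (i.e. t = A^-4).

Markov-equivalent braids have isotopic closures, hence identical knot invariants. Strip the Markov moves from each word to reach a common short braid β, then compute V(t) once on β.
Braid A: s2^-1 s2 s1^-1 s2 s1^-1 s1^-1 s2 s1^-1 s1^-1 s2 s1^-1 s2 s2^-1 s2 on 3 strands reduces by inverse Markov moves (closure unchanged at each step):
  Deconjugate: the word is γ·β·γ⁻¹ with γ = s2^-1 s2 (prefix) and γ⁻¹ = s2^-1 s2 (suffix); strip both.
Reduced to β = s1^-1 s2 s1^-1 s1^-1 s2 s1^-1 s1^-1 s2 s1^-1 s2 on 3 strands, 10 crossings.
Braid B: s1^-1 s2 s1^-1 s1^-1 s2 s1^-1 s1^-1 s2 s1^-1 s2 s3^-1 on 4 strands reduces by inverse Markov moves (closure unchanged at each step):
  Destabilize: the word has the form β·s3^-1 where s3^-1 occurs only as the final letter (β ∈ B_3); drop it and the last strand → 3 strands.
Reduced to β = s1^-1 s2 s1^-1 s1^-1 s2 s1^-1 s1^-1 s2 s1^-1 s2 on 3 strands, 10 crossings.
Both give the same β = s1^-1 s2 s1^-1 s1^-1 s2 s1^-1 s1^-1 s2 s1^-1 s2 on 3 strands, so one state sum suffices:
Braid: s1^-1 s2 s1^-1 s1^-1 s2 s1^-1 s1^-1 s2 s1^-1 s2 on 3 strands, 10 crossings.
Writhe w = (#positive) - (#negative) = 4 - 6 = -2.
Computing the Kauffman bracket via state sum. There are 2^10 = 1024 states.
For each crossing: s=0 is the vertical smoothing, s=1 horizontal. Crossing k contributes A^(sign_k * (1 - 2*s_k)); loop factor d = -A^2 - A^-2.
Tabulate the states by total A-exponent and number of loops L (A-exp: L × count):
  A^10: L=7 ×1
  A^8: L=6 ×10
  A^6: L=5 ×45
  A^4: L=4 ×118, L=6 ×2
  A^2: L=3 ×193, L=5 ×17
  A^0: L=2 ×192, L=4 ×59, L=6 ×1
  A^-2: L=1 ×95, L=3 ×108, L=5 ×7
  A^-4: L=2 ×95, L=4 ×25
  A^-6: L=3 ×43, L=5 ×2
  A^-8: L=4 ×10
  A^-10: L=5 ×1
Each group contributes A^e * Σ count * d^(L-1):
Powers of d = -A^2 - A^-2: d^2 = A^4 + 2 + A^-4; d^3 = -A^6 - 3*A^2 - 3*A^-2 - A^-6; d^4 = A^8 + 4*A^4 + 6 + 4*A^-4 + A^-8; d^5 = -A^10 - 5*A^6 - 10*A^2 - 10*A^-2 - 5*A^-6 - A^-10; d^6 = A^12 + 6*A^8 + 15*A^4 + 20 + 15*A^-4 + 6*A^-8 + A^-12.
  A^10 * (d^6) = A^22 + 6*A^18 + 15*A^14 + 20*A^10 + 15*A^6 + 6*A^2 + A^-2
  A^8 * (10*d^5) = -10*A^18 - 50*A^14 - 100*A^10 - 100*A^6 - 50*A^2 - 10*A^-2
  A^6 * (45*d^4) = 45*A^14 + 180*A^10 + 270*A^6 + 180*A^2 + 45*A^-2
  A^4 * (118*d^3 + 2*d^5) = -2*A^14 - 128*A^10 - 374*A^6 - 374*A^2 - 128*A^-2 - 2*A^-6
  A^2 * (193*d^2 + 17*d^4) = 17*A^10 + 261*A^6 + 488*A^2 + 261*A^-2 + 17*A^-6
  A^0 * (192*d + 59*d^3 + d^5) = -A^10 - 64*A^6 - 379*A^2 - 379*A^-2 - 64*A^-6 - A^-10
  A^-2 * (95 + 108*d^2 + 7*d^4) = 7*A^6 + 136*A^2 + 353*A^-2 + 136*A^-6 + 7*A^-10
  A^-4 * (95*d + 25*d^3) = -25*A^2 - 170*A^-2 - 170*A^-6 - 25*A^-10
  A^-6 * (43*d^2 + 2*d^4) = 2*A^2 + 51*A^-2 + 98*A^-6 + 51*A^-10 + 2*A^-14
  A^-8 * (10*d^3) = -10*A^-2 - 30*A^-6 - 30*A^-10 - 10*A^-14
  A^-10 * (d^4) = A^-2 + 4*A^-6 + 6*A^-10 + 4*A^-14 + A^-18
Summing the groups: <K> = A^22 - 4*A^18 + 8*A^14 - 12*A^10 + 15*A^6 - 16*A^2 + 15*A^-2 - 11*A^-6 + 8*A^-10 - 4*A^-14 + A^-18
Normalise by the writhe: (-A^3)^(-w) = (-A^3)^(2) = A^6, so f(A) = A^6 * <K> = A^28 - 4*A^24 + 8*A^20 - 12*A^16 + 15*A^12 - 16*A^8 + 15*A^4 - 11 + 8*A^-4 - 4*A^-8 + A^-12.
Substitute A = t^(-1/4), i.e. A^e → t^(-e/4): V(t) = t^3 - 4*t^2 + 8*t - 11 + 15*t^-1 - 16*t^-2 + 15*t^-3 - 12*t^-4 + 8*t^-5 - 4*t^-6 + t^-7

Answer: t^3 - 4*t^2 + 8*t - 11 + 15*t^-1 - 16*t^-2 + 15*t^-3 - 12*t^-4 + 8*t^-5 - 4*t^-6 + t^-7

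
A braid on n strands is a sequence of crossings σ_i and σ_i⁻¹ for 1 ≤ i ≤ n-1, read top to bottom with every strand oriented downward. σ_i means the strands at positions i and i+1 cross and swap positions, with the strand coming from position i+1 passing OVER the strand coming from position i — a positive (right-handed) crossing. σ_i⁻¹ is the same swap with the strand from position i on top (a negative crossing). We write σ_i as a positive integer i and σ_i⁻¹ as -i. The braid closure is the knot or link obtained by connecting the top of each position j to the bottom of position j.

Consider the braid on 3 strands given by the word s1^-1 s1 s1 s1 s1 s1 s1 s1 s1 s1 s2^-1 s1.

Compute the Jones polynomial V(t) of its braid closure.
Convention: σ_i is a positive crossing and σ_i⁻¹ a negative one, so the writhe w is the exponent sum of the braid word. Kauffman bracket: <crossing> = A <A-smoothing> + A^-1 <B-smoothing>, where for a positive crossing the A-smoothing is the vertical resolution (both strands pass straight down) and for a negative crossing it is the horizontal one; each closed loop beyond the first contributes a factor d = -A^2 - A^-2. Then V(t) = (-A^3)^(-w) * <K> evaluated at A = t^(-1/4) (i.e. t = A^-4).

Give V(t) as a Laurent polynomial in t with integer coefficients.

-t^13 + t^12 - t^11 + t^10 - t^9 + t^8 - t^7 + t^6 + t^4

Derivation:
The presented braid s1^-1 s1 s1 s1 s1 s1 s1 s1 s1 s1 s2^-1 s1 on 3 strands reduces by inverse Markov moves (closure unchanged at each step):
  Deconjugate: the word is γ·β·γ⁻¹ with γ = s1^-1 (prefix) and γ⁻¹ = s1 (suffix); strip both.
  Destabilize: the word has the form β·s2^-1 where s2^-1 occurs only as the final letter (β ∈ B_2); drop it and the last strand → 2 strands.
Reduced to β = s1 s1 s1 s1 s1 s1 s1 s1 s1 on 2 strands, 9 crossings.
Compute on β:
Braid: s1 s1 s1 s1 s1 s1 s1 s1 s1 on 2 strands, 9 crossings.
Writhe w = (#positive) - (#negative) = 9 - 0 = 9.
Computing the Kauffman bracket via state sum. There are 2^9 = 512 states.
Smooth each crossing (0=||, 1=⌣⌢); contribution A^(Σ sign_k(1-2s_k)) * d^(L-1).
Tabulate the states by total A-exponent and number of loops L (A-exp: L × count):
  A^9: L=2 ×1
  A^7: L=1 ×9
  A^5: L=2 ×36
  A^3: L=3 ×84
  A^1: L=4 ×126
  A^-1: L=5 ×126
  A^-3: L=6 ×84
  A^-5: L=7 ×36
  A^-7: L=8 ×9
  A^-9: L=9 ×1
Each group contributes A^e * Σ count * d^(L-1):
Powers of d = -A^2 - A^-2: d^2 = A^4 + 2 + A^-4; d^3 = -A^6 - 3*A^2 - 3*A^-2 - A^-6; d^4 = A^8 + 4*A^4 + 6 + 4*A^-4 + A^-8; d^5 = -A^10 - 5*A^6 - 10*A^2 - 10*A^-2 - 5*A^-6 - A^-10; d^6 = A^12 + 6*A^8 + 15*A^4 + 20 + 15*A^-4 + 6*A^-8 + A^-12; d^7 = -A^14 - 7*A^10 - 21*A^6 - 35*A^2 - 35*A^-2 - 21*A^-6 - 7*A^-10 - A^-14; d^8 = A^16 + 8*A^12 + 28*A^8 + 56*A^4 + 70 + 56*A^-4 + 28*A^-8 + 8*A^-12 + A^-16.
  A^9 * (d) = -A^11 - A^7
  A^7 * (9) = 9*A^7
  A^5 * (36*d) = -36*A^7 - 36*A^3
  A^3 * (84*d^2) = 84*A^7 + 168*A^3 + 84*A^-1
  A^1 * (126*d^3) = -126*A^7 - 378*A^3 - 378*A^-1 - 126*A^-5
  A^-1 * (126*d^4) = 126*A^7 + 504*A^3 + 756*A^-1 + 504*A^-5 + 126*A^-9
  A^-3 * (84*d^5) = -84*A^7 - 420*A^3 - 840*A^-1 - 840*A^-5 - 420*A^-9 - 84*A^-13
  A^-5 * (36*d^6) = 36*A^7 + 216*A^3 + 540*A^-1 + 720*A^-5 + 540*A^-9 + 216*A^-13 + 36*A^-17
  A^-7 * (9*d^7) = -9*A^7 - 63*A^3 - 189*A^-1 - 315*A^-5 - 315*A^-9 - 189*A^-13 - 63*A^-17 - 9*A^-21
  A^-9 * (d^8) = A^7 + 8*A^3 + 28*A^-1 + 56*A^-5 + 70*A^-9 + 56*A^-13 + 28*A^-17 + 8*A^-21 + A^-25
Summing the groups: <K> = -A^11 - A^3 + A^-1 - A^-5 + A^-9 - A^-13 + A^-17 - A^-21 + A^-25
Normalise by the writhe: (-A^3)^(-w) = (-A^3)^(-9) = -A^-27, so f(A) = -A^-27 * <K> = A^-16 + A^-24 - A^-28 + A^-32 - A^-36 + A^-40 - A^-44 + A^-48 - A^-52.
Substitute A = t^(-1/4), i.e. A^e → t^(-e/4): V(t) = -t^13 + t^12 - t^11 + t^10 - t^9 + t^8 - t^7 + t^6 + t^4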